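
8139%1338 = 111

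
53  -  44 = 9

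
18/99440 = 9/49720= 0.00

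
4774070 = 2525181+2248889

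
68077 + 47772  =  115849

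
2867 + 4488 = 7355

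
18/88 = 9/44 = 0.20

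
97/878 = 97/878 = 0.11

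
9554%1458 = 806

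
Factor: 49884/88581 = 2^2 * 4157^1*29527^( - 1) = 16628/29527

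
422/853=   422/853 = 0.49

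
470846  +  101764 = 572610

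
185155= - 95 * ( - 1949)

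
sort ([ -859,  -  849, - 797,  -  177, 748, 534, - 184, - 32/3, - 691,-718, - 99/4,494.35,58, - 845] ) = [-859,-849,  -  845, - 797, - 718, - 691, - 184, - 177, - 99/4, - 32/3,58,494.35, 534, 748 ] 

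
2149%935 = 279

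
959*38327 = 36755593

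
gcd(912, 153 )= 3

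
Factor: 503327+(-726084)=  - 337^1* 661^1=- 222757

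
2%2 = 0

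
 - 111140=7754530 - 7865670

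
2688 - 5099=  - 2411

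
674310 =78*8645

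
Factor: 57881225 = 5^2*23^1 *43^1 *2341^1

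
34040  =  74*460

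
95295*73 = 6956535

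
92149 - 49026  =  43123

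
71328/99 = 23776/33 = 720.48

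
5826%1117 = 241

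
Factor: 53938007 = 53938007^1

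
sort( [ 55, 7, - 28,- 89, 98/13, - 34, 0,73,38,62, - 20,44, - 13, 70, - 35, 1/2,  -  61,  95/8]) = [ -89,-61,-35, - 34, -28,  -  20, - 13,0,  1/2, 7, 98/13, 95/8, 38, 44, 55, 62, 70, 73] 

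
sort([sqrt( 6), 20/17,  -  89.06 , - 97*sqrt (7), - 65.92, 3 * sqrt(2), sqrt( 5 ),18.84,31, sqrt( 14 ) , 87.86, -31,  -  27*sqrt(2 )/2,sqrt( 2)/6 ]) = [ - 97*sqrt( 7) , -89.06,-65.92, - 31 , - 27*sqrt( 2 )/2,sqrt( 2 )/6,  20/17 , sqrt( 5 ),sqrt(6), sqrt( 14)  ,  3 * sqrt(2),18.84,31 , 87.86] 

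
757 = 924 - 167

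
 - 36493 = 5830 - 42323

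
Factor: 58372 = 2^2 * 14593^1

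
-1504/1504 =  - 1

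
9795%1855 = 520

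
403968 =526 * 768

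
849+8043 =8892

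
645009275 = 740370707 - 95361432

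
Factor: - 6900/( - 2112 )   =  2^( - 4 )* 5^2*11^( - 1 )*23^1 = 575/176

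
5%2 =1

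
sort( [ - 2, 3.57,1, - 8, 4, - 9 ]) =[ - 9, - 8, - 2,  1, 3.57, 4 ] 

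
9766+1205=10971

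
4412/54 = 81 + 19/27=81.70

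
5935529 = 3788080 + 2147449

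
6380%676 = 296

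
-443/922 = - 443/922 = - 0.48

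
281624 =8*35203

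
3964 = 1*3964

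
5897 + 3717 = 9614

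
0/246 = 0 = 0.00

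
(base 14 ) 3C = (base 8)66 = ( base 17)33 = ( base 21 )2c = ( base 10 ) 54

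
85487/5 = 85487/5 =17097.40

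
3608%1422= 764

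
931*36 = 33516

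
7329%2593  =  2143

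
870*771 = 670770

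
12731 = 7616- - 5115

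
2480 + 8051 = 10531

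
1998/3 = 666 = 666.00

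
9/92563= 9/92563 = 0.00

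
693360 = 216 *3210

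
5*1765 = 8825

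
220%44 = 0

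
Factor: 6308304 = 2^4*3^1*19^1*6917^1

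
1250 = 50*25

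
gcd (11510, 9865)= 5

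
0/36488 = 0 = 0.00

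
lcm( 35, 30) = 210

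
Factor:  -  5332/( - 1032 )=31/6 = 2^( - 1) * 3^( - 1)*31^1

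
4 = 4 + 0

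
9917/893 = 11 + 2/19 = 11.11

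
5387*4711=25378157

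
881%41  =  20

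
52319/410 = 127 + 249/410= 127.61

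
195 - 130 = 65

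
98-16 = 82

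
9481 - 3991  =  5490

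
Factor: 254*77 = 19558 = 2^1*7^1*11^1 *127^1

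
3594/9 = 399 + 1/3 = 399.33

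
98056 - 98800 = -744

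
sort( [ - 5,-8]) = [ - 8, - 5 ]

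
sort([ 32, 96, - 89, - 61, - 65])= [-89, - 65, - 61, 32, 96]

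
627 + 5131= 5758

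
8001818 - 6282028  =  1719790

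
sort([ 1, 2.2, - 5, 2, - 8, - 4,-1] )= [ - 8,-5,  -  4, - 1,1, 2, 2.2]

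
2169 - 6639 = -4470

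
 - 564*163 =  - 91932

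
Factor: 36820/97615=2^2*263^1 * 2789^ (-1 )  =  1052/2789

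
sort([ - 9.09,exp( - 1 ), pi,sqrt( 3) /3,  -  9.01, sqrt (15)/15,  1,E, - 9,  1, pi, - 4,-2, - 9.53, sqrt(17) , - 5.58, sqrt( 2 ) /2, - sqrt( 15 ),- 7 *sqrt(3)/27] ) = [ - 9.53, - 9.09,-9.01,- 9 ,-5.58, - 4 , - sqrt( 15), - 2, - 7*sqrt (3)/27, sqrt(15)/15,exp(  -  1),sqrt( 3 )/3,sqrt(2) /2, 1,1, E, pi,pi,  sqrt(17 )]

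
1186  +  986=2172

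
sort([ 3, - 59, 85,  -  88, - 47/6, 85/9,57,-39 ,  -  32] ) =[- 88,-59,-39, -32, - 47/6, 3, 85/9, 57, 85]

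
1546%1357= 189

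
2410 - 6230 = -3820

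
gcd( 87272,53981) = 1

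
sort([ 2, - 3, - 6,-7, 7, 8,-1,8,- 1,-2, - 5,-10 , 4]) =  [  -  10, - 7, - 6, - 5, - 3, - 2, - 1,- 1 , 2,  4,7, 8,8] 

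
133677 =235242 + -101565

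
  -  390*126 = - 49140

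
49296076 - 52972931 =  - 3676855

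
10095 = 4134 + 5961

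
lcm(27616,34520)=138080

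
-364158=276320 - 640478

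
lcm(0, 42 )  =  0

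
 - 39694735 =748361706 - 788056441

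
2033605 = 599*3395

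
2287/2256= 1 + 31/2256 = 1.01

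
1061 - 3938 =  - 2877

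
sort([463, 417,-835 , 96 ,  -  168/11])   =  [ - 835 ,-168/11,96,417,463] 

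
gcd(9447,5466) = 3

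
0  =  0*972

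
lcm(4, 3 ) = 12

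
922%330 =262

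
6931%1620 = 451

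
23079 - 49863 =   -  26784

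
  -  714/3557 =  - 1  +  2843/3557= -0.20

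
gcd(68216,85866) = 2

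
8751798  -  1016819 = 7734979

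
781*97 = 75757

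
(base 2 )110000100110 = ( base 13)1553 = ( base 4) 300212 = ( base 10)3110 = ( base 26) 4FG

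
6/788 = 3/394  =  0.01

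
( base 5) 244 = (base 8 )112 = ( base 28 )2I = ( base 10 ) 74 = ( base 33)28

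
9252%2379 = 2115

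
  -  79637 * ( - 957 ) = 76212609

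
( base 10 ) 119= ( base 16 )77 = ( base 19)65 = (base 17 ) 70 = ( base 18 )6B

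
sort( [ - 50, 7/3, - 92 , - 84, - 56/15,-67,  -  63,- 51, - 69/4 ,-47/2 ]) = [ - 92, -84, - 67, - 63, - 51, - 50, - 47/2,  -  69/4 , - 56/15,  7/3 ] 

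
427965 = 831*515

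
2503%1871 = 632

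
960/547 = 1 + 413/547 = 1.76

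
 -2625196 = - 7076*371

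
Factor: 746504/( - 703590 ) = -748/705 = - 2^2 * 3^(-1)*5^( - 1 ) * 11^1*17^1*47^( - 1)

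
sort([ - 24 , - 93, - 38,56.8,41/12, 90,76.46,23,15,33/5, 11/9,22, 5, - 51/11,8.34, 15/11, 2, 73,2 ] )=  [ - 93, - 38 , - 24, - 51/11, 11/9,  15/11, 2,  2,41/12,5, 33/5, 8.34, 15,  22,23,56.8, 73,76.46,90] 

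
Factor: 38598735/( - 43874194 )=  - 2^( - 1 )*3^1*5^1 * 13^( - 1 )*43^1*83^1 * 103^1  *  241067^( - 1) = - 5514105/6267742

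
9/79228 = 9/79228= 0.00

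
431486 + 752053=1183539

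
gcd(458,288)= 2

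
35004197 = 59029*593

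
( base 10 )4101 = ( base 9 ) 5556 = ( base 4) 1000011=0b1000000000101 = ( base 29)4PC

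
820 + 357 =1177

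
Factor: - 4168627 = -4168627^1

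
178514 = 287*622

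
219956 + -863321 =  - 643365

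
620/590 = 62/59 = 1.05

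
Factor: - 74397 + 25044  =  -49353 = - 3^1*16451^1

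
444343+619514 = 1063857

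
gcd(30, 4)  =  2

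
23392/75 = 311+67/75 = 311.89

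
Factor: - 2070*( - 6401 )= 2^1*3^2*5^1*23^1*37^1*173^1 = 13250070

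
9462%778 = 126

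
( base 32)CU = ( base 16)19e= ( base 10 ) 414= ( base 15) 1C9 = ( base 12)2a6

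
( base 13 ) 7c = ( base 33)34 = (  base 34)31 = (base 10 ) 103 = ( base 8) 147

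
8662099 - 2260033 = 6402066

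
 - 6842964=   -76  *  90039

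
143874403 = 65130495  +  78743908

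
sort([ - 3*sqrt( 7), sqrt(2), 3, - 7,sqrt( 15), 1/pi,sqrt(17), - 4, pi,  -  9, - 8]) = [-9, - 8, - 3*sqrt(7), - 7, - 4,1/pi, sqrt( 2 ),3, pi, sqrt(15) , sqrt(17)]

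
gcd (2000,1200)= 400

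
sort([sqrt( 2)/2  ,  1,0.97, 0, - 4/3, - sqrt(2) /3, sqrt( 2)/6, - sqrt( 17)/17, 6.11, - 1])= [ -4/3,-1, - sqrt( 2)/3,-sqrt( 17)/17 , 0,sqrt(2 ) /6,sqrt( 2)/2,  0.97, 1, 6.11 ] 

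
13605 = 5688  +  7917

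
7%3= 1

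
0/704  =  0 = 0.00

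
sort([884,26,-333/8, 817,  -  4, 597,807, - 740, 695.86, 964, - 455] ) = [ - 740,- 455, - 333/8, - 4 , 26, 597,  695.86, 807, 817, 884,964] 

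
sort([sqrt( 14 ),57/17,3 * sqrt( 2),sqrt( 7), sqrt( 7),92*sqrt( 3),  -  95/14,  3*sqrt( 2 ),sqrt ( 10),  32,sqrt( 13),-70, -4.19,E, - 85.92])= [ - 85.92, - 70,  -  95/14 , - 4.19,sqrt(7),sqrt ( 7), E, sqrt(10 ),57/17, sqrt( 13 ),sqrt(14 ),3*sqrt(2) , 3*sqrt(2), 32,92*sqrt( 3)]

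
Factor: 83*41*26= 88478 = 2^1*13^1*41^1*83^1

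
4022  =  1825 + 2197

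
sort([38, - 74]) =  [ - 74,38]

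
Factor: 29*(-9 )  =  - 261 = - 3^2*29^1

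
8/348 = 2/87 = 0.02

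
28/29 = 28/29 = 0.97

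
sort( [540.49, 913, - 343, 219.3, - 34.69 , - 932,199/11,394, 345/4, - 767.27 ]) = [ - 932, - 767.27,  -  343, - 34.69, 199/11,345/4,219.3,394, 540.49,913 ]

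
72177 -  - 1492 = 73669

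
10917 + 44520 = 55437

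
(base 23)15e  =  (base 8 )1222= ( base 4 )22102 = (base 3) 220101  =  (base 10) 658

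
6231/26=6231/26=239.65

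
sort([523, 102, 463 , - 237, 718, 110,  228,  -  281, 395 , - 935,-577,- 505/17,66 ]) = [ - 935, - 577, - 281,-237, - 505/17,66, 102,  110,  228, 395, 463,523,718]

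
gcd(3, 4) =1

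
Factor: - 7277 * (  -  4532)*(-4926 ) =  -2^3*3^1 * 11^1 * 19^1 * 103^1*383^1 * 821^1 = -  162456347064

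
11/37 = 11/37 = 0.30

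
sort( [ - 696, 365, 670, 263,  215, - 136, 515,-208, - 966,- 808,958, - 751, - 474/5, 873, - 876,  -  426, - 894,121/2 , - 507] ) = [ - 966 , - 894,-876, - 808,-751,-696 ,-507, - 426,- 208,-136 ,  -  474/5,121/2,215,263,365 , 515 , 670, 873, 958]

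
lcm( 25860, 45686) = 1370580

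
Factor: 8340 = 2^2*3^1*5^1*139^1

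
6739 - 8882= - 2143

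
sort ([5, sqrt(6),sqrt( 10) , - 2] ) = [ - 2, sqrt( 6),sqrt(10),  5]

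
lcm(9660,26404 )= 396060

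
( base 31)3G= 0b1101101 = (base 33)3a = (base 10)109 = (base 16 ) 6d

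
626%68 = 14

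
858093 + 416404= 1274497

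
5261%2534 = 193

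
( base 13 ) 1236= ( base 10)2580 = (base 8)5024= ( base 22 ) 576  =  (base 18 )7H6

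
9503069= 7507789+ 1995280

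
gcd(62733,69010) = 1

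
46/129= 46/129 = 0.36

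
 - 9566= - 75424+65858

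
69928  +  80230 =150158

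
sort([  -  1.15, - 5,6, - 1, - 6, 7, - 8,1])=[ - 8, - 6,-5,  -  1.15, - 1, 1  ,  6,7]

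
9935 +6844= 16779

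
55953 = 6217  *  9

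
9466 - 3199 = 6267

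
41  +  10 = 51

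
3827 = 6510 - 2683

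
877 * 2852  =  2501204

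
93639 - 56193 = 37446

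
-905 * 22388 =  - 20261140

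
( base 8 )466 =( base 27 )BD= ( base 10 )310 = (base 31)a0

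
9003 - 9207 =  - 204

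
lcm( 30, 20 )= 60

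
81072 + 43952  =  125024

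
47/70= 47/70= 0.67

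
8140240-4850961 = 3289279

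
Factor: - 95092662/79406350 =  - 47546331/39703175= -3^1 * 5^( - 2 ) * 7^1 * 17^1*23^( - 1 )*29^( - 1)*2381^( - 1)*133183^1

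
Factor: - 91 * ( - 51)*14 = 64974=2^1*3^1* 7^2 * 13^1*17^1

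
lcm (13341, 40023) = 40023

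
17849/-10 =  - 1785+1/10=- 1784.90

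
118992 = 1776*67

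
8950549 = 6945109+2005440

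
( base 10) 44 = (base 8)54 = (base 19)26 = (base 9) 48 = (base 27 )1H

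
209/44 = 4 +3/4 = 4.75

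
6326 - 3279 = 3047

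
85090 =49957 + 35133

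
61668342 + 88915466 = 150583808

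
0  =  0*41638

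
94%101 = 94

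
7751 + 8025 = 15776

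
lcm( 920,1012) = 10120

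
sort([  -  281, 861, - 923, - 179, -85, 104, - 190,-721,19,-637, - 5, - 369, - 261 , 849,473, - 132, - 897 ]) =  [ - 923,  -  897, - 721,-637 , - 369, - 281, - 261  , - 190, - 179,- 132  , - 85, - 5,19, 104, 473,849, 861] 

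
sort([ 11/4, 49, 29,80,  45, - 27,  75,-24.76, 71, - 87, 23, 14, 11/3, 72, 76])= [ - 87,-27,-24.76, 11/4, 11/3, 14, 23 , 29, 45, 49, 71, 72,75, 76,80 ] 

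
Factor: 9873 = 3^2*1097^1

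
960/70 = 13 + 5/7=13.71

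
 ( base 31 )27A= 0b100001100101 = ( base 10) 2149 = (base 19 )5I2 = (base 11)1684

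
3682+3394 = 7076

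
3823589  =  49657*77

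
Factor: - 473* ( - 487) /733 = 11^1*43^1*487^1*733^( - 1) = 230351/733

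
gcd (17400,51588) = 12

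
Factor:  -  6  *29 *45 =-7830  =  - 2^1*3^3*5^1*29^1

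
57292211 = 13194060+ 44098151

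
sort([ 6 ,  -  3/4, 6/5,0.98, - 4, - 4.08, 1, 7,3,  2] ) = [ - 4.08, - 4, - 3/4,0.98, 1,6/5,2, 3,6, 7 ] 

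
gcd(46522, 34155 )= 1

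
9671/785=12 + 251/785 = 12.32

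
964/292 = 3 + 22/73 = 3.30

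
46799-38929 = 7870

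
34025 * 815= 27730375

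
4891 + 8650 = 13541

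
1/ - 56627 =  -1/56627 = -0.00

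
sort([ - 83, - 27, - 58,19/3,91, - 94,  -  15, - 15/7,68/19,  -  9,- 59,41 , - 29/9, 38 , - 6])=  [ - 94, - 83,-59, - 58, - 27, - 15,  -  9, - 6, - 29/9, - 15/7, 68/19,19/3,38,41, 91] 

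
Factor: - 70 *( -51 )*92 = 328440 = 2^3*3^1*5^1*7^1*17^1 *23^1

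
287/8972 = 287/8972 = 0.03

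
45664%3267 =3193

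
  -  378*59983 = - 22673574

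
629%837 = 629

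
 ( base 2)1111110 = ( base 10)126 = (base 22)5g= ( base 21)60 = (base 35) 3L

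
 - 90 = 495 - 585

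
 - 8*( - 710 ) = 5680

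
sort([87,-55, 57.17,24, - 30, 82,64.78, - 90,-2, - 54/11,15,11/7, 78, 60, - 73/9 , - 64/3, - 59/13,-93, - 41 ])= [ - 93,  -  90, - 55, - 41, -30, - 64/3, - 73/9,-54/11,-59/13, - 2, 11/7, 15, 24, 57.17,60, 64.78,78, 82,87 ] 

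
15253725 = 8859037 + 6394688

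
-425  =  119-544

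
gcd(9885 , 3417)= 3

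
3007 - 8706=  - 5699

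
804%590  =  214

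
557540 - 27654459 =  - 27096919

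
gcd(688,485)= 1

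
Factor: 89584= 2^4 * 11^1*509^1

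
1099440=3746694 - 2647254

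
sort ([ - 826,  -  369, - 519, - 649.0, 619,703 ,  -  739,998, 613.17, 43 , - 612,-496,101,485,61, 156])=[-826, - 739,-649.0,-612, - 519, - 496,-369,43,61,101,156,485,613.17,619,703,998] 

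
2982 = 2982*1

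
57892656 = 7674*7544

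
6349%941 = 703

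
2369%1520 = 849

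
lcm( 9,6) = 18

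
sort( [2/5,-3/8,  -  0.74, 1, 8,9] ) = [ - 0.74,-3/8, 2/5,1, 8 , 9]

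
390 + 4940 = 5330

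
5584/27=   5584/27 = 206.81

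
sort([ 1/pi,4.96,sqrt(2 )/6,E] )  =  [sqrt(2) /6, 1/pi,E, 4.96 ] 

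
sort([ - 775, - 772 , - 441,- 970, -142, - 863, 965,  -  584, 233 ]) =[-970, - 863,-775, - 772,-584, - 441,- 142, 233, 965]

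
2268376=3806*596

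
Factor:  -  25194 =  - 2^1*3^1 * 13^1*17^1*19^1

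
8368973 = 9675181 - 1306208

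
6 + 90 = 96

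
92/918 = 46/459 =0.10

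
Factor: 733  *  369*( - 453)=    - 3^3*41^1*151^1*  733^1 =- 122526081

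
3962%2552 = 1410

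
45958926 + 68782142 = 114741068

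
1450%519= 412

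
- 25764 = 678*(  -  38) 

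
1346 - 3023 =  -  1677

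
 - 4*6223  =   - 24892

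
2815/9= 312+7/9 = 312.78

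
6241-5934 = 307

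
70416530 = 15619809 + 54796721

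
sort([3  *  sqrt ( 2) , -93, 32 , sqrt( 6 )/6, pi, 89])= [ - 93,sqrt(6)/6,  pi,3*sqrt( 2 ),32, 89 ] 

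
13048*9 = 117432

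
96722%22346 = 7338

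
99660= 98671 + 989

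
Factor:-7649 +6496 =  - 1153= - 1153^1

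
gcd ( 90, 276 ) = 6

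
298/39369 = 298/39369 = 0.01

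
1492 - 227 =1265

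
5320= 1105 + 4215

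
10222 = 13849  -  3627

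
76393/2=76393/2 = 38196.50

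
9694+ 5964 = 15658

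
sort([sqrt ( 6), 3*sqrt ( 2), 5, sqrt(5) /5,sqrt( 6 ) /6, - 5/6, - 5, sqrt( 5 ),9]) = [ - 5, -5/6, sqrt( 6) /6, sqrt ( 5)/5,sqrt( 5), sqrt ( 6) , 3 *sqrt( 2), 5 , 9 ] 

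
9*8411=75699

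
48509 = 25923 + 22586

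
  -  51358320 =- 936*54870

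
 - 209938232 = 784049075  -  993987307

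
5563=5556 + 7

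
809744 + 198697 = 1008441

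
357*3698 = 1320186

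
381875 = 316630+65245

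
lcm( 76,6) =228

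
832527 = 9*92503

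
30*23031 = 690930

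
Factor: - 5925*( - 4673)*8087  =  3^1*5^2*79^1*4673^1*8087^1 = 223909014675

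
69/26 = 2 + 17/26 = 2.65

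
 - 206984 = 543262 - 750246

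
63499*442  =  28066558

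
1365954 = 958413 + 407541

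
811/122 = 811/122= 6.65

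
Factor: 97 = 97^1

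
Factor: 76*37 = 2^2 * 19^1*37^1 = 2812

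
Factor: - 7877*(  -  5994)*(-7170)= - 338529671460=- 2^2*3^5*5^1*37^1*239^1*7877^1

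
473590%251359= 222231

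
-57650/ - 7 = 57650/7 = 8235.71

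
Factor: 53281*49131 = 2617748811 = 3^2*53^1 * 103^1 * 53281^1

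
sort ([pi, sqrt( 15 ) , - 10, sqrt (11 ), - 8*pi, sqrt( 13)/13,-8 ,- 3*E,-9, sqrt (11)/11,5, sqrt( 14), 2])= [ - 8*pi, - 10, - 9, - 3*E, - 8,sqrt( 13 ) /13, sqrt ( 11)/11, 2, pi,  sqrt( 11),sqrt(14) , sqrt( 15),5] 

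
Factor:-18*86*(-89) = 2^2*3^2*43^1*89^1 = 137772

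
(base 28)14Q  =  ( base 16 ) 39A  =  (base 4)32122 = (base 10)922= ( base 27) 174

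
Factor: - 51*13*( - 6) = 3978 = 2^1*3^2*13^1*17^1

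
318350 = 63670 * 5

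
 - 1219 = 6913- 8132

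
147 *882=129654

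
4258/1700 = 2 + 429/850 =2.50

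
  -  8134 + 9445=1311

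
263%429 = 263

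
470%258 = 212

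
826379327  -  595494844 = 230884483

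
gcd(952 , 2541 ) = 7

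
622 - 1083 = - 461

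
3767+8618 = 12385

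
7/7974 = 7/7974 = 0.00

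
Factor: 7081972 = 2^2*1770493^1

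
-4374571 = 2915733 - 7290304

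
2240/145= 448/29 = 15.45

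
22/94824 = 11/47412 = 0.00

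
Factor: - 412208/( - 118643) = 2^4* 7^ ( - 1 ) * 17^(-1)*997^(- 1)*25763^1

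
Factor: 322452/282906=106/93= 2^1*3^ (-1 )*31^( -1)*53^1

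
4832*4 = 19328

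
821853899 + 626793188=1448647087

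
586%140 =26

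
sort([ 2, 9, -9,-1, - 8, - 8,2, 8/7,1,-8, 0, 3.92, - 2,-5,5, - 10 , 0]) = [ - 10, -9, - 8, - 8, - 8, - 5,-2,-1, 0,0, 1, 8/7,2, 2,  3.92, 5,9]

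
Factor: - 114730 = - 2^1*5^1*7^1 * 11^1*149^1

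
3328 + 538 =3866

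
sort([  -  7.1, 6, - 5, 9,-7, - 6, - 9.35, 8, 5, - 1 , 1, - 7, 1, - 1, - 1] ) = [ - 9.35, - 7.1, - 7, - 7, - 6, - 5, - 1, - 1, - 1, 1,  1, 5, 6, 8 , 9]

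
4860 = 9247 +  - 4387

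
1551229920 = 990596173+560633747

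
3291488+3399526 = 6691014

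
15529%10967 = 4562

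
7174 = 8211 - 1037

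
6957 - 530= 6427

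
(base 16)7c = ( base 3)11121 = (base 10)124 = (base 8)174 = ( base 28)4c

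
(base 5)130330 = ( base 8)11742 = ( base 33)4M8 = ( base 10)5090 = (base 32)4V2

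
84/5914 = 42/2957 = 0.01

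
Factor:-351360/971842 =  - 175680/485921=- 2^6*3^2 *5^1*23^( - 1)*37^( - 1)*61^1*571^( - 1) 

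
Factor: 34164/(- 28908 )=-11^ ( - 1) *13^1 = - 13/11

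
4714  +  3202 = 7916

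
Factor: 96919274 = 2^1*48459637^1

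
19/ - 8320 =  - 19/8320=- 0.00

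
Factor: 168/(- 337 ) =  - 2^3*3^1*7^1*337^(-1) 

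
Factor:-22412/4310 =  - 2^1 * 5^( - 1 ) * 13^1= -  26/5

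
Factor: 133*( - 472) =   -  62776 = - 2^3*7^1 * 19^1 * 59^1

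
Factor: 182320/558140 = 2^2*11^ ( - 1)*53^1*59^ ( - 1) = 212/649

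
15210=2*7605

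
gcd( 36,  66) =6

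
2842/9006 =1421/4503 = 0.32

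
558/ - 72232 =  - 279/36116= - 0.01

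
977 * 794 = 775738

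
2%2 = 0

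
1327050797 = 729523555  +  597527242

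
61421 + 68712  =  130133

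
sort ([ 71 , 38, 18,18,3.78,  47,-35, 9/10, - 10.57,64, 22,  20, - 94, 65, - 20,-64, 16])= [ - 94,  -  64, - 35,  -  20,-10.57, 9/10,3.78,16,18, 18,20,22,  38,47 , 64,65,71]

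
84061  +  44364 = 128425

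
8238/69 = 2746/23=119.39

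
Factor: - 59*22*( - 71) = 92158= 2^1*11^1*59^1  *71^1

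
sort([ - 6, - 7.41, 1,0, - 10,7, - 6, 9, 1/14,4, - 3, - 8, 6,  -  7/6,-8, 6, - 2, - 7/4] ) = [ - 10, - 8,-8, - 7.41, - 6, - 6,-3, - 2, - 7/4, - 7/6,0,1/14 , 1,4 , 6, 6,7,9] 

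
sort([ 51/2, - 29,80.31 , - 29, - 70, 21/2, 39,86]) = [ - 70, -29,  -  29,  21/2,51/2,39,80.31,86]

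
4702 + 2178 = 6880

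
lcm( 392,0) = 0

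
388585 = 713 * 545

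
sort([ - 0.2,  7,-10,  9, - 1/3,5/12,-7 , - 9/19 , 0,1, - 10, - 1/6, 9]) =[-10, - 10,  -  7, - 9/19, - 1/3, -0.2, - 1/6 , 0, 5/12,1,  7, 9 , 9]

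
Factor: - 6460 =-2^2*5^1 * 17^1*19^1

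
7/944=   7/944 = 0.01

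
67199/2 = 67199/2 = 33599.50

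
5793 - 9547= - 3754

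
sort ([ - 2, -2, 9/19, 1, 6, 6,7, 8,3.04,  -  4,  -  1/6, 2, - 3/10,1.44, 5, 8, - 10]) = [ - 10, - 4, - 2, - 2, - 3/10, - 1/6,  9/19  ,  1,1.44, 2,3.04 , 5, 6, 6, 7,8,8] 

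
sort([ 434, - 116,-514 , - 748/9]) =[ - 514,- 116 ,-748/9 , 434 ] 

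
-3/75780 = - 1 + 25259/25260 = - 0.00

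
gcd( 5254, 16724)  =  74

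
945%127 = 56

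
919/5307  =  919/5307  =  0.17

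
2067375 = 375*5513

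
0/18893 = 0=0.00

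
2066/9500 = 1033/4750   =  0.22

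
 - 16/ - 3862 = 8/1931 = 0.00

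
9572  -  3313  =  6259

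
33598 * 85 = 2855830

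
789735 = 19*41565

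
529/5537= 529/5537 = 0.10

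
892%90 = 82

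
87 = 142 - 55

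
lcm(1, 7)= 7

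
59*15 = 885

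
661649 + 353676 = 1015325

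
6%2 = 0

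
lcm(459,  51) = 459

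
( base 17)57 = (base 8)134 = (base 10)92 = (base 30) 32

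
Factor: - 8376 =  -2^3*3^1*349^1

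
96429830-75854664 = 20575166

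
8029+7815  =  15844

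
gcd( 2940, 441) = 147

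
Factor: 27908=2^2*6977^1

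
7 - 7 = 0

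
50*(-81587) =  - 4079350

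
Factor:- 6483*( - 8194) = 53121702 = 2^1*3^1*17^1* 241^1*2161^1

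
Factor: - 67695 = -3^1 * 5^1*4513^1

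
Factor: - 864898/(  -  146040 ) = 432449/73020 = 2^( - 2)*3^( - 1)*5^( - 1)*1217^( - 1 )*432449^1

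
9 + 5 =14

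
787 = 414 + 373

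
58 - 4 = 54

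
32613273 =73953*441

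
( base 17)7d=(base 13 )A2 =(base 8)204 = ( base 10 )132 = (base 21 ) 66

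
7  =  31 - 24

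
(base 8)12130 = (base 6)40040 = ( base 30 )5NI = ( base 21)BH0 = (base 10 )5208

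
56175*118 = 6628650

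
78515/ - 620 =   -  15703/124 = -126.64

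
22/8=2 + 3/4 = 2.75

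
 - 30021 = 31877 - 61898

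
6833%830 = 193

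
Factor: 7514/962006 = 13^1*17^2*481003^( - 1 ) = 3757/481003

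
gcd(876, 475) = 1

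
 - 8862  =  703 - 9565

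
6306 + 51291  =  57597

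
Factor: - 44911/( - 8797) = 97/19  =  19^( - 1)*97^1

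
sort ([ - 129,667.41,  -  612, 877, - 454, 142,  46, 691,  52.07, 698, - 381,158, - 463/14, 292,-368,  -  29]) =[-612, - 454, - 381, - 368 , - 129, - 463/14, - 29, 46, 52.07,142,158,292, 667.41,691, 698, 877 ] 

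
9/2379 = 3/793 = 0.00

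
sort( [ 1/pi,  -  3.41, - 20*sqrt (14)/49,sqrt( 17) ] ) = [ - 3.41 , - 20*sqrt( 14)/49,1/pi, sqrt( 17)]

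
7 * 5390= 37730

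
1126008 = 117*9624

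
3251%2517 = 734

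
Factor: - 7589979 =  - 3^2*843331^1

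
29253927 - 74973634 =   -  45719707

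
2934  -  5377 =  - 2443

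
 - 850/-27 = 31 + 13/27 = 31.48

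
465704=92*5062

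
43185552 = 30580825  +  12604727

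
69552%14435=11812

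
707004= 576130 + 130874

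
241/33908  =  241/33908=0.01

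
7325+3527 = 10852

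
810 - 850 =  - 40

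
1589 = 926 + 663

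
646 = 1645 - 999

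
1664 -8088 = -6424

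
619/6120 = 619/6120 = 0.10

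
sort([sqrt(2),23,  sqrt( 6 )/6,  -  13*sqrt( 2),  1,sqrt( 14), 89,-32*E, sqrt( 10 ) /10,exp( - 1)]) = [ - 32 * E ,-13 * sqrt(2) , sqrt( 10 ) /10,exp ( - 1 ),sqrt( 6)/6, 1, sqrt( 2 ),sqrt( 14 ),23, 89 ]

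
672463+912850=1585313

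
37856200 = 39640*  955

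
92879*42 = 3900918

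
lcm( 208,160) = 2080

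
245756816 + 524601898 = 770358714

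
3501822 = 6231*562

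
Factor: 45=3^2*5^1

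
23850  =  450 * 53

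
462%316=146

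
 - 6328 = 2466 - 8794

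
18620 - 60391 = - 41771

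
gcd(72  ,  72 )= 72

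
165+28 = 193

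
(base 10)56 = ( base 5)211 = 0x38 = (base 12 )48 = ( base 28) 20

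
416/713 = 416/713 = 0.58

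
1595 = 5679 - 4084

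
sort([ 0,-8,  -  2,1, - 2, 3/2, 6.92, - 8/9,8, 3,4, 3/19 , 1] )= [ -8  , - 2, - 2,-8/9, 0,3/19, 1,1,3/2,3, 4, 6.92, 8]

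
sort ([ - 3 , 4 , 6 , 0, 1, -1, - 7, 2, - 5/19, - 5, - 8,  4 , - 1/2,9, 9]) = [-8, - 7,-5, - 3, - 1, - 1/2, - 5/19,  0,1, 2,4,4, 6,  9,9 ]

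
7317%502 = 289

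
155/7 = 22+1/7= 22.14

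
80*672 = 53760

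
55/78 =55/78 = 0.71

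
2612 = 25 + 2587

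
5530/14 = 395 = 395.00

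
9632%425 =282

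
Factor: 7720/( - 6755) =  - 8/7 = -2^3*7^ (  -  1 ) 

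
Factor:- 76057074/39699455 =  - 2^1*3^2*5^( - 1)* 19^( - 1)*31^1 * 509^ ( - 1 ) * 821^ ( - 1 )*136303^1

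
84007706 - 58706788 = 25300918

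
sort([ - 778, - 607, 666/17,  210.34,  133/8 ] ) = [ - 778, - 607,133/8,666/17,210.34]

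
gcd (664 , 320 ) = 8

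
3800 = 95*40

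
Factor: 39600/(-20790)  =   - 40/21 = - 2^3*3^(-1)*5^1*7^ (-1 )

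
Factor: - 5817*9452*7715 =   -  424188321060 = - 2^2*3^1*5^1*7^1*17^1*139^1*277^1 * 1543^1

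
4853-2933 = 1920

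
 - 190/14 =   -  95/7 = -13.57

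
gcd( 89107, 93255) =1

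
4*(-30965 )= -123860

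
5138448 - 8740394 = - 3601946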